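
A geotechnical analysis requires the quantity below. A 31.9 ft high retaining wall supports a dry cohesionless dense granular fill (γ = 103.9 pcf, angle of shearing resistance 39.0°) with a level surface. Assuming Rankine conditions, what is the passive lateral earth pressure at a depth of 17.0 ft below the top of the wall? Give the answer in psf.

K_p = (1 + sin φ)/(1 − sin φ) = 4.395.
σ_h = K_p γ z = 4.395 × 103.9 × 17.0 = 7764 psf.

7760 psf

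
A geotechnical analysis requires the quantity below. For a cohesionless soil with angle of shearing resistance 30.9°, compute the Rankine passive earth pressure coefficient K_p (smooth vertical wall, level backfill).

K_p = (1 + sin φ)/(1 − sin φ) = tan²(45° + 30.9°/2) = 3.111.

3.11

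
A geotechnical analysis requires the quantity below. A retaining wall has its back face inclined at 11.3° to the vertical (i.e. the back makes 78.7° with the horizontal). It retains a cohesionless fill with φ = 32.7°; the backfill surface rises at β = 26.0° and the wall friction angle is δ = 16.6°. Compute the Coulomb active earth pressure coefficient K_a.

0.584

K_a = sin²(α+φ) / [sin²α · sin(α−δ) · (1 + √{sin(φ+δ)sin(φ−β) / (sin(α−δ)sin(α+β))})²].
With α = 78.7°, φ = 32.7°, δ = 16.6°, β = 26.0°: K_a = 0.5839.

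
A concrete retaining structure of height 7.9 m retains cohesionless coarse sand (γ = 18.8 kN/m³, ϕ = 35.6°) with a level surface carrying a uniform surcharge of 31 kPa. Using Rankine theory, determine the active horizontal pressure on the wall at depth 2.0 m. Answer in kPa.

18.1 kPa

K_a = (1 − sin φ)/(1 + sin φ) = 0.2641.
σ_v = γz + q = 18.8 × 2.0 + 31 = 68.60 kPa.
σ_h = K_a σ_v = 0.2641 × 68.60 = 18.12 kPa.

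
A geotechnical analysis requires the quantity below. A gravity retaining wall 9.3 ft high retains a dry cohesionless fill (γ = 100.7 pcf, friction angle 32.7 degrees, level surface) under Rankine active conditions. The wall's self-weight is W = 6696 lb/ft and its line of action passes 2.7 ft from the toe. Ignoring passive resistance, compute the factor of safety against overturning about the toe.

4.49

K_a = tan²(45° − 32.7°/2) = 0.2985.
P_a = ½K_aγH² = 0.5×0.2985×100.7×9.3² = 1300 lb/ft, acting at H/3 = 3.100 ft above the base.
Overturning moment M_o = P_a × H/3 = 1300 × 3.100 = 4030.
Resisting moment M_r = W × 2.7 = 6696 × 2.7 = 18080.
FS_overturning = M_r/M_o = 18080/4030 = 4.487.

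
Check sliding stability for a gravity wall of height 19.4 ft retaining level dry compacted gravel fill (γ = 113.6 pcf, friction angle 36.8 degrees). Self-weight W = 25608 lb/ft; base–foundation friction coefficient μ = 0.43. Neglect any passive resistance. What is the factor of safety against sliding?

K_a = tan²(45° − 36.8°/2) = 0.2508.
P_a = ½K_aγH² = 0.5×0.2508×113.6×19.4² = 5361 lb/ft, acting at H/3 = 6.467 ft above the base.
FS_sliding = μW / P_a = 0.43×25608 / 5361 = 2.054.

2.05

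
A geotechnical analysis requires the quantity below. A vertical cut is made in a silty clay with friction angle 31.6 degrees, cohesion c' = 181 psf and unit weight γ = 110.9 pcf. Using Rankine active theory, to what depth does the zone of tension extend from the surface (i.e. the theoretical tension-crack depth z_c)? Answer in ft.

5.84 ft

K_a = tan²(45° − 31.6°/2) = 0.3123; √K_a = 0.5589.
The active pressure is zero where K_a γ z = 2c√K_a, so z_c = 2c/(γ√K_a) = 2×181/(110.9×0.5589) = 5.841 ft.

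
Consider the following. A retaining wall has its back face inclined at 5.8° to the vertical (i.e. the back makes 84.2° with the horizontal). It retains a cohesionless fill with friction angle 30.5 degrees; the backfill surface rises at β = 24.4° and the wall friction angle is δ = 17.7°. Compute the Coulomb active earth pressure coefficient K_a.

K_a = sin²(α+φ) / [sin²α · sin(α−δ) · (1 + √{sin(φ+δ)sin(φ−β) / (sin(α−δ)sin(α+β))})²].
With α = 84.2°, φ = 30.5°, δ = 17.7°, β = 24.4°: K_a = 0.5365.

0.536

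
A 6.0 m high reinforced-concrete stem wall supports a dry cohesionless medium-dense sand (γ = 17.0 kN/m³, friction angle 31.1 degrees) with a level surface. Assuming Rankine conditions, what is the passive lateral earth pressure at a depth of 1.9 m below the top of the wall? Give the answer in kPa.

K_p = (1 + sin φ)/(1 − sin φ) = 3.137.
σ_h = K_p γ z = 3.137 × 17.0 × 1.9 = 101.3 kPa.

101 kPa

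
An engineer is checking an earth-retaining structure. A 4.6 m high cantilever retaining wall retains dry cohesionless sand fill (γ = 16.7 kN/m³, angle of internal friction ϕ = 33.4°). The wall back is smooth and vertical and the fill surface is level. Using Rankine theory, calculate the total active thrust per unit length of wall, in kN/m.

51.2 kN/m

K_a = tan²(45° − φ/2) = 0.2899.
P_a = ½ K_a γ H² = 0.5 × 0.2899 × 16.7 × 4.6² = 51.23 kN/m.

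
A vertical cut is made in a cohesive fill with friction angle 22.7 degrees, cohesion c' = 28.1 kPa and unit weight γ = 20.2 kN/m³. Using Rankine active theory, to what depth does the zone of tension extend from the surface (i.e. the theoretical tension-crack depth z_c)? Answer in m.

4.18 m

K_a = tan²(45° − 22.7°/2) = 0.4431; √K_a = 0.6657.
The active pressure is zero where K_a γ z = 2c√K_a, so z_c = 2c/(γ√K_a) = 2×28.1/(20.2×0.6657) = 4.180 m.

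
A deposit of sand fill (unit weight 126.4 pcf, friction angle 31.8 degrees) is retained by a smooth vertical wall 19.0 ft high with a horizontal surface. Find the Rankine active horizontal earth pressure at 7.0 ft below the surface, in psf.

274 psf

K_a = (1 − sin φ)/(1 + sin φ) = 0.3098.
σ_h = K_a γ z = 0.3098 × 126.4 × 7.0 = 274.1 psf.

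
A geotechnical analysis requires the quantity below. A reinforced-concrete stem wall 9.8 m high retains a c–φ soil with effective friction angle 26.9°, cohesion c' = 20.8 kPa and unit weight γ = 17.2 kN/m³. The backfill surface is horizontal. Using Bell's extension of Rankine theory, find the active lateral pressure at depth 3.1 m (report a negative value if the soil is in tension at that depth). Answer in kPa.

-5.44 kPa

K_a = (1 − sin φ)/(1 + sin φ) = 0.3770.
σ_a = K_a γ z − 2c√K_a = 0.3770×17.2×3.1 − 2×20.8×0.6140 = -5.441 kPa.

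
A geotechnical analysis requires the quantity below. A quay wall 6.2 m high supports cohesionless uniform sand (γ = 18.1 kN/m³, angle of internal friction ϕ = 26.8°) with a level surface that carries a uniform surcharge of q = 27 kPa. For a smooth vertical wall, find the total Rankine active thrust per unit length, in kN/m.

195 kN/m

K_a = tan²(45° − φ/2) = 0.3785.
Soil triangle: ½ K_a γ H² = 0.5×0.3785×18.1×6.2² = 131.7 kN/m.
Surcharge rectangle: K_a q H = 0.3785×27×6.2 = 63.36 kN/m.
Total = 131.7 + 63.36 = 195.0 kN/m.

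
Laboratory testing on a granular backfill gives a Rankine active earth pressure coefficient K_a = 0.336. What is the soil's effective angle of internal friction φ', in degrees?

29.8°

K_a = tan²(45° − φ/2) ⇒ 45° − φ/2 = arctan(√0.336) = 30.10°.
φ = 2(45° − 30.10°) = 29.80°.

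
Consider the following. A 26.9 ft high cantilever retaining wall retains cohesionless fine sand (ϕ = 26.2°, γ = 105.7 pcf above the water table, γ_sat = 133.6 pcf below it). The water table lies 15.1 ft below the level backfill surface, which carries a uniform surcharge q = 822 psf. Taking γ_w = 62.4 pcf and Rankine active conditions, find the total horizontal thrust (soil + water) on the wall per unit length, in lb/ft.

26800 lb/ft

K_a = tan²(45° − φ/2) = 0.3874.
γ' = 133.6 − 62.4 = 71.20 pcf. h₂ = H − d_w = 11.8 ft.
σ'_h: at surface K_a·q = 318.5; at WT K_a(q+γd_w) = 936.9; at base K_a(q+γd_w+γ'h₂) = 1262 psf.
P₁ = ½(318.5+936.9)×15.1 = 9478; P₂ = ½(936.9+1262)×11.8 = 12980; P_w = ½γ_w h₂² = 4344.
Total = 9478+12980+4344 = 26800 lb/ft.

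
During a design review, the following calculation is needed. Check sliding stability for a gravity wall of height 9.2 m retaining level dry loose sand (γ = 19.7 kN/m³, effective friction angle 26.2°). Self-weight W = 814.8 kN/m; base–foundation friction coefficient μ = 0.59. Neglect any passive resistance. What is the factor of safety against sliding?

K_a = tan²(45° − 26.2°/2) = 0.3874.
P_a = ½K_aγH² = 0.5×0.3874×19.7×9.2² = 323.0 kN/m, acting at H/3 = 3.067 m above the base.
FS_sliding = μW / P_a = 0.59×814.8 / 323.0 = 1.488.

1.49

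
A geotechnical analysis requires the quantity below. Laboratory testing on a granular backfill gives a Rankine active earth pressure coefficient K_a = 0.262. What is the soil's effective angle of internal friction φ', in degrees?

35.8°

K_a = tan²(45° − φ/2) ⇒ 45° − φ/2 = arctan(√0.262) = 27.11°.
φ = 2(45° − 27.11°) = 35.79°.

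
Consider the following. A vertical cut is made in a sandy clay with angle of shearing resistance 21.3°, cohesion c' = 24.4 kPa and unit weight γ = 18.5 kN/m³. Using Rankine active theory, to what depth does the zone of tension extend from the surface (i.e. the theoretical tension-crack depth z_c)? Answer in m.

K_a = tan²(45° − 21.3°/2) = 0.4671; √K_a = 0.6834.
The active pressure is zero where K_a γ z = 2c√K_a, so z_c = 2c/(γ√K_a) = 2×24.4/(18.5×0.6834) = 3.860 m.

3.86 m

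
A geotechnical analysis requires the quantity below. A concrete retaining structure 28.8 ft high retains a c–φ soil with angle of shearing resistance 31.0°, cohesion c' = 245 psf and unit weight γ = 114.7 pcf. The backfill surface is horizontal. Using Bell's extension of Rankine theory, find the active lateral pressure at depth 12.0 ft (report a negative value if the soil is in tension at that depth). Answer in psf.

K_a = (1 − sin φ)/(1 + sin φ) = 0.3201.
σ_a = K_a γ z − 2c√K_a = 0.3201×114.7×12.0 − 2×245×0.5658 = 163.4 psf.

163 psf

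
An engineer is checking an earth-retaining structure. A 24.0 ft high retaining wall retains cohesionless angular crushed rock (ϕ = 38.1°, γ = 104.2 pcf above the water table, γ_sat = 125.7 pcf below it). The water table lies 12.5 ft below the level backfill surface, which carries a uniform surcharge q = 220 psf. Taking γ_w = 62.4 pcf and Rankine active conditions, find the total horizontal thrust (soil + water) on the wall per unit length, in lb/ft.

11800 lb/ft

K_a = tan²(45° − φ/2) = 0.2368.
γ' = 125.7 − 62.4 = 63.30 pcf. h₂ = H − d_w = 11.5 ft.
σ'_h: at surface K_a·q = 52.10; at WT K_a(q+γd_w) = 360.6; at base K_a(q+γd_w+γ'h₂) = 533.0 psf.
P₁ = ½(52.10+360.6)×12.5 = 2579; P₂ = ½(360.6+533.0)×11.5 = 5138; P_w = ½γ_w h₂² = 4126.
Total = 2579+5138+4126 = 11840 lb/ft.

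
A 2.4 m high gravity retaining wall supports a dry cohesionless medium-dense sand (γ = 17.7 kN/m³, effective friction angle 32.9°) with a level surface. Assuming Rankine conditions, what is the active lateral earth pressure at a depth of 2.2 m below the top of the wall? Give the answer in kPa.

K_a = (1 − sin φ)/(1 + sin φ) = 0.2960.
σ_h = K_a γ z = 0.2960 × 17.7 × 2.2 = 11.53 kPa.

11.5 kPa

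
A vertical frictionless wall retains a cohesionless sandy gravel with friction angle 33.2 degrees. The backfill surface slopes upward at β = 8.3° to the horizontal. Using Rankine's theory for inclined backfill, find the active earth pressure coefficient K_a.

K_a = cos β · (cos β − √(cos²β − cos²φ)) / (cos β + √(cos²β − cos²φ)).
cos β = 0.9895, cos φ = 0.8368, √(cos²β − cos²φ) = 0.5282.
K_a = 0.9895 × (0.9895 − 0.5282)/(0.9895 + 0.5282) = 0.3008.

0.301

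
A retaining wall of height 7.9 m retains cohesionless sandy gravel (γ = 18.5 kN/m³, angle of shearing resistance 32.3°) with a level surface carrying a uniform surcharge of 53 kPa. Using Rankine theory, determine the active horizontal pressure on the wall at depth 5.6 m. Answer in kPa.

47.5 kPa

K_a = (1 − sin φ)/(1 + sin φ) = 0.3035.
σ_v = γz + q = 18.5 × 5.6 + 53 = 156.6 kPa.
σ_h = K_a σ_v = 0.3035 × 156.6 = 47.53 kPa.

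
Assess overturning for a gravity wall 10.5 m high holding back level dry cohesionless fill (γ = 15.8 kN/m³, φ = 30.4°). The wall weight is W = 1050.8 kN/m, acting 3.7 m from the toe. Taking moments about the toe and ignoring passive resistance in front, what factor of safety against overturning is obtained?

3.89

K_a = tan²(45° − 30.4°/2) = 0.3280.
P_a = ½K_aγH² = 0.5×0.3280×15.8×10.5² = 285.7 kN/m, acting at H/3 = 3.500 m above the base.
Overturning moment M_o = P_a × H/3 = 285.7 × 3.500 = 999.9.
Resisting moment M_r = W × 3.7 = 1050.8 × 3.7 = 3888.
FS_overturning = M_r/M_o = 3888/999.9 = 3.889.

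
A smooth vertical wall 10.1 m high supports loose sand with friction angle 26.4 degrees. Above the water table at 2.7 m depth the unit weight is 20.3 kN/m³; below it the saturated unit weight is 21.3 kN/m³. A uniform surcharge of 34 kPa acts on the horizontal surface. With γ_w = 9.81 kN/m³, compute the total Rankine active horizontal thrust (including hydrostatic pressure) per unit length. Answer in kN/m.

706 kN/m

K_a = tan²(45° − φ/2) = 0.3844.
γ' = 21.3 − 9.81 = 11.49 kN/m³. h₂ = H − d_w = 7.4 m.
σ'_h: at surface K_a·q = 13.07; at WT K_a(q+γd_w) = 34.14; at base K_a(q+γd_w+γ'h₂) = 66.83 kPa.
P₁ = ½(13.07+34.14)×2.7 = 63.74; P₂ = ½(34.14+66.83)×7.4 = 373.6; P_w = ½γ_w h₂² = 268.6.
Total = 63.74+373.6+268.6 = 705.9 kN/m.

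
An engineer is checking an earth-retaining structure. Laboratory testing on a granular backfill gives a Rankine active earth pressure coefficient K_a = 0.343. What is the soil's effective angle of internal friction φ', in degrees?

K_a = tan²(45° − φ/2) ⇒ 45° − φ/2 = arctan(√0.343) = 30.36°.
φ = 2(45° − 30.36°) = 29.29°.

29.3°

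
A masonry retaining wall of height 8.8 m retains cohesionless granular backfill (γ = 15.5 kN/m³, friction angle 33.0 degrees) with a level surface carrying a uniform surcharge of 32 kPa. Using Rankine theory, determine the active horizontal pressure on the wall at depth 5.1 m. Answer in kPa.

32.7 kPa

K_a = (1 − sin φ)/(1 + sin φ) = 0.2948.
σ_v = γz + q = 15.5 × 5.1 + 32 = 111.0 kPa.
σ_h = K_a σ_v = 0.2948 × 111.0 = 32.74 kPa.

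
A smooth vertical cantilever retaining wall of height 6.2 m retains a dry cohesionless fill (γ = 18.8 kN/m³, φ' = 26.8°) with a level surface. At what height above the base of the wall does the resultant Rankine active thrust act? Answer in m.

2.07 m

K_a = 0.3785.
The pressure distribution is triangular, so the resultant acts at H/3 above the base = 6.2/3 = 2.067 m.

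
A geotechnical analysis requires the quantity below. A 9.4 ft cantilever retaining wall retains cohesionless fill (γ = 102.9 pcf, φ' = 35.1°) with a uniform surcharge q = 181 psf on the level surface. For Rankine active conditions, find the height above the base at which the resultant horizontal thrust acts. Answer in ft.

3.56 ft

K_a = 0.2698.
Triangular part P₁ = ½K_aγH² = 1227 at H/3 = 3.133 ft; rectangular part P₂ = K_a q H = 459.1 at H/2 = 4.700 ft.
ȳ = (P₁·3.133 + P₂·4.700)/(P₁+P₂) = 3.560 ft.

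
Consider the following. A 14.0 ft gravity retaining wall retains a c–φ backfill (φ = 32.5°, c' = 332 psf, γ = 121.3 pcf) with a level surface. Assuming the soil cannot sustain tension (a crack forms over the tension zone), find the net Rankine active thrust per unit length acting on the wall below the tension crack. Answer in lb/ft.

K_a = 0.3010; √K_a = 0.5486.
Tension-crack depth z_c = 2c/(γ√K_a) = 2×332/(121.3×0.5486) = 9.978 ft.
σ_a at base = K_a γ H − 2c√K_a = 0.3010×121.3×14.0 − 2×332×0.5486 = 146.8 psf.
P_a = ½ × 146.8 × (H − z_c) = 0.5×146.8×4.022 = 295.3 lb/ft.

295 lb/ft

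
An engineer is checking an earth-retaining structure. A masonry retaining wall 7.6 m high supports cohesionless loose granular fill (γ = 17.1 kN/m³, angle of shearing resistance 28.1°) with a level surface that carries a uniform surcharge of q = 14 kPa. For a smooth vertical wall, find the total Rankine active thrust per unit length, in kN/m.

K_a = tan²(45° − φ/2) = 0.3596.
Soil triangle: ½ K_a γ H² = 0.5×0.3596×17.1×7.6² = 177.6 kN/m.
Surcharge rectangle: K_a q H = 0.3596×14×7.6 = 38.26 kN/m.
Total = 177.6 + 38.26 = 215.9 kN/m.

216 kN/m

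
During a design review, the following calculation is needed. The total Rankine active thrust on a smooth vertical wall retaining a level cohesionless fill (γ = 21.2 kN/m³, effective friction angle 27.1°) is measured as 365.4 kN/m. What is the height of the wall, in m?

9.60 m

K_a = 0.3741. P_a = ½ K_a γ H² ⇒ H = √(2P_a/(K_a γ)).
H = √(2×365.4/(0.3741×21.2)) = 9.600 m.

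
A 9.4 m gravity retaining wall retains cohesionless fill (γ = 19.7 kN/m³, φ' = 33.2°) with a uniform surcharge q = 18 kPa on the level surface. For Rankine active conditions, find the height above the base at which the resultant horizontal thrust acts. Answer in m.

3.39 m

K_a = 0.2924.
Triangular part P₁ = ½K_aγH² = 254.4 at H/3 = 3.133 m; rectangular part P₂ = K_a q H = 49.47 at H/2 = 4.700 m.
ȳ = (P₁·3.133 + P₂·4.700)/(P₁+P₂) = 3.388 m.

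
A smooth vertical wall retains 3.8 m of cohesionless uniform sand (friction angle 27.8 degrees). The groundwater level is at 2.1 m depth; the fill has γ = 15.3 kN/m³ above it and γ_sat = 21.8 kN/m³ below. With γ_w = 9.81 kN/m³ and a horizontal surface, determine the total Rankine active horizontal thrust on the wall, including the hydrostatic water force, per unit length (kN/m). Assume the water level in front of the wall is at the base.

52.6 kN/m

K_a = tan²(45° − φ/2) = 0.3639.
γ' = 21.8 − 9.81 = 11.99 kN/m³. Depth below WT = 1.7 m.
σ'_h at WT = K_a γ d_w = 11.69 kPa; at base = 11.69 + K_a γ' × 1.7 = 19.11 kPa.
P₁ (0–2.1 m) = ½×11.69×2.1 = 12.28. P₂ (2.1–3.8 m) = ½(11.69+19.11)×1.7 = 26.18.
P_w = ½ γ_w h₂² = 0.5×9.81×1.7² = 14.18. Total = 12.28+26.18+14.18 = 52.63 kN/m.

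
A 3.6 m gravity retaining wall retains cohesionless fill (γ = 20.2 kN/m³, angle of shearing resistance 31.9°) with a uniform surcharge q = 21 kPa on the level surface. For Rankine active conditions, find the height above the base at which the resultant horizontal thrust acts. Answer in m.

1.42 m

K_a = 0.3085.
Triangular part P₁ = ½K_aγH² = 40.38 at H/3 = 1.200 m; rectangular part P₂ = K_a q H = 23.32 at H/2 = 1.800 m.
ȳ = (P₁·1.200 + P₂·1.800)/(P₁+P₂) = 1.420 m.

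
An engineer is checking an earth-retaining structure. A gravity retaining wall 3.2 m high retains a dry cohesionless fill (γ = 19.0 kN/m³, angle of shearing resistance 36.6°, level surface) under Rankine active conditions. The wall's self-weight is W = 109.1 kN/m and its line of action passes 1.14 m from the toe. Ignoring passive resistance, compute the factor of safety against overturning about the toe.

K_a = tan²(45° − 36.6°/2) = 0.2530.
P_a = ½K_aγH² = 0.5×0.2530×19.0×3.2² = 24.61 kN/m, acting at H/3 = 1.067 m above the base.
Overturning moment M_o = P_a × H/3 = 24.61 × 1.067 = 26.25.
Resisting moment M_r = W × 1.14 = 109.1 × 1.14 = 124.4.
FS_overturning = M_r/M_o = 124.4/26.25 = 4.738.

4.74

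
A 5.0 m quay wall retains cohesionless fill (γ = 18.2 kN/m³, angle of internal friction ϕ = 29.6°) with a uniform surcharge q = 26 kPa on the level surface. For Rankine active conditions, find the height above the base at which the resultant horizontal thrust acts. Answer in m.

1.97 m

K_a = 0.3387.
Triangular part P₁ = ½K_aγH² = 77.06 at H/3 = 1.667 m; rectangular part P₂ = K_a q H = 44.04 at H/2 = 2.500 m.
ȳ = (P₁·1.667 + P₂·2.500)/(P₁+P₂) = 1.970 m.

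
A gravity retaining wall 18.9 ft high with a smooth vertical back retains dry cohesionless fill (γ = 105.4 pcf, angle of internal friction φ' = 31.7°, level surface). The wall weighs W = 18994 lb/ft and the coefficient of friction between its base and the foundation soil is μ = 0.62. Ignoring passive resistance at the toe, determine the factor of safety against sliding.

2.01

K_a = tan²(45° − 31.7°/2) = 0.3111.
P_a = ½K_aγH² = 0.5×0.3111×105.4×18.9² = 5856 lb/ft, acting at H/3 = 6.300 ft above the base.
FS_sliding = μW / P_a = 0.62×18994 / 5856 = 2.011.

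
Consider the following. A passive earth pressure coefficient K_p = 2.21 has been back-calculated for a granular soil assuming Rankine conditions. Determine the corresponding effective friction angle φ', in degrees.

22.1°

K_p = (1+sin φ)/(1−sin φ) ⇒ sin φ = (K_p − 1)/(K_p + 1) = 0.3769.
φ = arcsin(0.3769) = 22.14°.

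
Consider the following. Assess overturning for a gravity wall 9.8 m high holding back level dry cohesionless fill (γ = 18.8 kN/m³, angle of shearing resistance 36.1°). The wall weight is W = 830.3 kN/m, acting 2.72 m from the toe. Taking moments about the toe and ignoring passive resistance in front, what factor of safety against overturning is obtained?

2.96

K_a = tan²(45° − 36.1°/2) = 0.2585.
P_a = ½K_aγH² = 0.5×0.2585×18.8×9.8² = 233.4 kN/m, acting at H/3 = 3.267 m above the base.
Overturning moment M_o = P_a × H/3 = 233.4 × 3.267 = 762.3.
Resisting moment M_r = W × 2.72 = 830.3 × 2.72 = 2258.
FS_overturning = M_r/M_o = 2258/762.3 = 2.963.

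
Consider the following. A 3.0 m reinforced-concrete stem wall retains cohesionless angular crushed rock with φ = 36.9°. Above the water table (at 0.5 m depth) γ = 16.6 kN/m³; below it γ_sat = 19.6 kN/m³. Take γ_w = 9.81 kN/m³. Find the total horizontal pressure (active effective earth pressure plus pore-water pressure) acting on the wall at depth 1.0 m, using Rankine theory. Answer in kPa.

K_a = (1 − sin φ)/(1 + sin φ) = 0.2497.
γ' = 19.6 − 9.81 = 9.790 kN/m³.
Effective vertical stress at 1.0 m: σ'_v = 16.6×0.5 + 9.790×0.500 = 13.20 kPa.
σ'_h = K_a σ'_v = 0.2497 × 13.20 = 3.294 kPa; u = γ_w × 0.500 = 4.905 kPa.
Total σ_h = 3.294 + 4.905 = 8.199 kPa.

8.20 kPa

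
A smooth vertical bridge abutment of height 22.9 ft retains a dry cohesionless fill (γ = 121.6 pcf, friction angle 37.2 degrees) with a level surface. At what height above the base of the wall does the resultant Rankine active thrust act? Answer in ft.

7.63 ft

K_a = 0.2464.
The pressure distribution is triangular, so the resultant acts at H/3 above the base = 22.9/3 = 7.633 ft.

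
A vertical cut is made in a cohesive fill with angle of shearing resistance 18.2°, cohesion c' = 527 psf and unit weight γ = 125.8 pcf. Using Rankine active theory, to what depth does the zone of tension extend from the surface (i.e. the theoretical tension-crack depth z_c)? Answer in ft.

K_a = tan²(45° − 18.2°/2) = 0.5240; √K_a = 0.7239.
The active pressure is zero where K_a γ z = 2c√K_a, so z_c = 2c/(γ√K_a) = 2×527/(125.8×0.7239) = 11.57 ft.

11.6 ft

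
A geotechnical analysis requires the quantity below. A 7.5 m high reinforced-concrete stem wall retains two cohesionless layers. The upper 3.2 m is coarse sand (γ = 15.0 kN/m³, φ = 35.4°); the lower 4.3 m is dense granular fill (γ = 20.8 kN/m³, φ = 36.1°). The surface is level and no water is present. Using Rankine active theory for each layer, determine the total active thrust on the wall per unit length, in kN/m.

124 kN/m

K_a1 = tan²(45°−35.4°/2) = 0.2664; K_a2 = tan²(45°−36.1°/2) = 0.2585.
Layer 1: σ at base = K_a1 γ₁ h₁ = 12.79 kPa; P₁ = ½×12.79×3.2 = 20.46.
Layer 2: σ_v at top = γ₁h₁ = 48.00; σ_h top = K_a2×48.00 = 12.41; σ_h base = K_a2×(48.00+20.8×4.3) = 35.53.
P₂ = ½(12.41+35.53)×4.3 = 103.1. Total P_a = 20.46+103.1 = 123.5 kN/m.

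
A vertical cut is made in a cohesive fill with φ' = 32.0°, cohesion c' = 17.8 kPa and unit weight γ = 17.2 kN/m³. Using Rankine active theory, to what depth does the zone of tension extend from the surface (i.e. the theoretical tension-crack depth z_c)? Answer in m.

3.73 m

K_a = tan²(45° − 32.0°/2) = 0.3073; √K_a = 0.5543.
The active pressure is zero where K_a γ z = 2c√K_a, so z_c = 2c/(γ√K_a) = 2×17.8/(17.2×0.5543) = 3.734 m.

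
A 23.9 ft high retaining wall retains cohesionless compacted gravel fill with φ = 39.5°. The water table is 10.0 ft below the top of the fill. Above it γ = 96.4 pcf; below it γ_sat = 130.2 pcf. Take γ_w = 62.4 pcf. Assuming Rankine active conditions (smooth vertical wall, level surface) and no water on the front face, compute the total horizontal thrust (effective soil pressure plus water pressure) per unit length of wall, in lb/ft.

11500 lb/ft

K_a = tan²(45° − φ/2) = 0.2224.
γ' = 130.2 − 62.4 = 67.80 pcf. Depth below WT = 13.9 ft.
σ'_h at WT = K_a γ d_w = 214.4 psf; at base = 214.4 + K_a γ' × 13.9 = 424.1 psf.
P₁ (0–10.0 ft) = ½×214.4×10.0 = 1072. P₂ (10.0–23.9 ft) = ½(214.4+424.1)×13.9 = 4437.
P_w = ½ γ_w h₂² = 0.5×62.4×13.9² = 6028. Total = 1072+4437+6028 = 11540 lb/ft.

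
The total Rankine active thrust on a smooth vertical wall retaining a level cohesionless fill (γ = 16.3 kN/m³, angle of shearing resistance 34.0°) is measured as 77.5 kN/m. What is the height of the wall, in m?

5.80 m

K_a = 0.2827. P_a = ½ K_a γ H² ⇒ H = √(2P_a/(K_a γ)).
H = √(2×77.5/(0.2827×16.3)) = 5.800 m.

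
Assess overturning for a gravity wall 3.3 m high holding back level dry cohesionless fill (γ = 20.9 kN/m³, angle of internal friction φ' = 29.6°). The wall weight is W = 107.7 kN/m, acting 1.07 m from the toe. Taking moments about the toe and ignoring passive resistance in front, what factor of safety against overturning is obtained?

2.72

K_a = tan²(45° − 29.6°/2) = 0.3387.
P_a = ½K_aγH² = 0.5×0.3387×20.9×3.3² = 38.55 kN/m, acting at H/3 = 1.100 m above the base.
Overturning moment M_o = P_a × H/3 = 38.55 × 1.100 = 42.40.
Resisting moment M_r = W × 1.07 = 107.7 × 1.07 = 115.2.
FS_overturning = M_r/M_o = 115.2/42.40 = 2.718.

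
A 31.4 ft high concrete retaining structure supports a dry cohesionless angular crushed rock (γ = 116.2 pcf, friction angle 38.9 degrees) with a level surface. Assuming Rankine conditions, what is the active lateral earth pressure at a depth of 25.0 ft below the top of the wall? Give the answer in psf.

K_a = (1 − sin φ)/(1 + sin φ) = 0.2285.
σ_h = K_a γ z = 0.2285 × 116.2 × 25.0 = 663.9 psf.

664 psf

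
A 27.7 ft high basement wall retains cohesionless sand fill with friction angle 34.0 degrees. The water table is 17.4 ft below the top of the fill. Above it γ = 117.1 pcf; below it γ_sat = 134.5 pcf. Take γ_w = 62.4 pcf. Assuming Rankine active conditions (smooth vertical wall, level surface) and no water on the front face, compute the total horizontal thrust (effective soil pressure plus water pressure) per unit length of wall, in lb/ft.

15300 lb/ft

K_a = tan²(45° − φ/2) = 0.2827.
γ' = 134.5 − 62.4 = 72.10 pcf. Depth below WT = 10.3 ft.
σ'_h at WT = K_a γ d_w = 576.0 psf; at base = 576.0 + K_a γ' × 10.3 = 786.0 psf.
P₁ (0–17.4 ft) = ½×576.0×17.4 = 5012. P₂ (17.4–27.7 ft) = ½(576.0+786.0)×10.3 = 7014.
P_w = ½ γ_w h₂² = 0.5×62.4×10.3² = 3310. Total = 5012+7014+3310 = 15340 lb/ft.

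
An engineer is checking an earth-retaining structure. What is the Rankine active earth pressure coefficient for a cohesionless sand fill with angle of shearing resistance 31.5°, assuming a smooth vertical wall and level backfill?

0.314

K_a = tan²(45° − φ/2) = tan²(29.25°) = 0.3136.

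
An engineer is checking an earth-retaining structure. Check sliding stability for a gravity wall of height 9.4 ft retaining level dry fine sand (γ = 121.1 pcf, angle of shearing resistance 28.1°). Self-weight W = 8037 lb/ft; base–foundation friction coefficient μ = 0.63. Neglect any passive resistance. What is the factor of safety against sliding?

K_a = tan²(45° − 28.1°/2) = 0.3596.
P_a = ½K_aγH² = 0.5×0.3596×121.1×9.4² = 1924 lb/ft, acting at H/3 = 3.133 ft above the base.
FS_sliding = μW / P_a = 0.63×8037 / 1924 = 2.632.

2.63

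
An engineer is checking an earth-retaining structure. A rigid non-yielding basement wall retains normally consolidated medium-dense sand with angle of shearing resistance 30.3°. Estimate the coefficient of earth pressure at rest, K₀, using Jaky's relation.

0.495

K₀ = 1 − sin φ' = 1 − sin 30.3° = 0.4955.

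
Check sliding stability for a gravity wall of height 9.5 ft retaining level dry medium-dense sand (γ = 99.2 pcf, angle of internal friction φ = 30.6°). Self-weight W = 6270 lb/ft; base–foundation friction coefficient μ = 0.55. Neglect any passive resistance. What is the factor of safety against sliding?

2.37

K_a = tan²(45° − 30.6°/2) = 0.3253.
P_a = ½K_aγH² = 0.5×0.3253×99.2×9.5² = 1456 lb/ft, acting at H/3 = 3.167 ft above the base.
FS_sliding = μW / P_a = 0.55×6270 / 1456 = 2.368.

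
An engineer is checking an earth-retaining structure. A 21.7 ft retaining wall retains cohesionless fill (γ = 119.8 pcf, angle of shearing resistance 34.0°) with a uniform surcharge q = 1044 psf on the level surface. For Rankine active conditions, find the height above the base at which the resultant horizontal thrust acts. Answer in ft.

K_a = 0.2827.
Triangular part P₁ = ½K_aγH² = 7974 at H/3 = 7.233 ft; rectangular part P₂ = K_a q H = 6405 at H/2 = 10.85 ft.
ȳ = (P₁·7.233 + P₂·10.85)/(P₁+P₂) = 8.844 ft.

8.84 ft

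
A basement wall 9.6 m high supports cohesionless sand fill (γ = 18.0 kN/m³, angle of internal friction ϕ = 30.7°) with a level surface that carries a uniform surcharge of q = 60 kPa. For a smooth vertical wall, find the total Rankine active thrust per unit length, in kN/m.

K_a = tan²(45° − φ/2) = 0.3240.
Soil triangle: ½ K_a γ H² = 0.5×0.3240×18.0×9.6² = 268.8 kN/m.
Surcharge rectangle: K_a q H = 0.3240×60×9.6 = 186.6 kN/m.
Total = 268.8 + 186.6 = 455.4 kN/m.

455 kN/m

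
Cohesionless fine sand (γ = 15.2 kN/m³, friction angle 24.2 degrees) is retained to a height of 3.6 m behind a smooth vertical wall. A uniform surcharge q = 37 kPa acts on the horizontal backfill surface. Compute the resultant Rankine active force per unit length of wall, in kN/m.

K_a = tan²(45° − φ/2) = 0.4185.
Soil triangle: ½ K_a γ H² = 0.5×0.4185×15.2×3.6² = 41.22 kN/m.
Surcharge rectangle: K_a q H = 0.4185×37×3.6 = 55.75 kN/m.
Total = 41.22 + 55.75 = 96.97 kN/m.

97.0 kN/m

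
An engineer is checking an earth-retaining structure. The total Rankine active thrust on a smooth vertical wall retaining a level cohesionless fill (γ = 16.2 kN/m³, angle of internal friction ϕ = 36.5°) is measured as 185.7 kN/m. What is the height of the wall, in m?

K_a = 0.2541. P_a = ½ K_a γ H² ⇒ H = √(2P_a/(K_a γ)).
H = √(2×185.7/(0.2541×16.2)) = 9.499 m.

9.50 m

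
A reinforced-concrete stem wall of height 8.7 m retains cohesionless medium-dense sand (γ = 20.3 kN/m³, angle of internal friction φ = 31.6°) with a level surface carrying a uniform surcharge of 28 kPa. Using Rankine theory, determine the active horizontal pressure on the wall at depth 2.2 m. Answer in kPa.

22.7 kPa

K_a = (1 − sin φ)/(1 + sin φ) = 0.3123.
σ_v = γz + q = 20.3 × 2.2 + 28 = 72.66 kPa.
σ_h = K_a σ_v = 0.3123 × 72.66 = 22.70 kPa.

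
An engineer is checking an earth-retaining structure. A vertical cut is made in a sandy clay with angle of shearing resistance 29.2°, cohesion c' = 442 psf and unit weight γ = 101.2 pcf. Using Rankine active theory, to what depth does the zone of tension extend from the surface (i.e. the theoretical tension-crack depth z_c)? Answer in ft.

K_a = tan²(45° − 29.2°/2) = 0.3442; √K_a = 0.5867.
The active pressure is zero where K_a γ z = 2c√K_a, so z_c = 2c/(γ√K_a) = 2×442/(101.2×0.5867) = 14.89 ft.

14.9 ft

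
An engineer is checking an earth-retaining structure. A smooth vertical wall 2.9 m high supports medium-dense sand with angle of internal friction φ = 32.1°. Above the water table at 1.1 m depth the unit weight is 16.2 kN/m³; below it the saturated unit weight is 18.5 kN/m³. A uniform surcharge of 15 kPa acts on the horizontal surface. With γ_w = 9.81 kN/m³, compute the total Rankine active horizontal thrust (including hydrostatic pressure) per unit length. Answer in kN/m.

K_a = tan²(45° − φ/2) = 0.3060.
γ' = 18.5 − 9.81 = 8.690 kN/m³. h₂ = H − d_w = 1.8 m.
σ'_h: at surface K_a·q = 4.590; at WT K_a(q+γd_w) = 10.04; at base K_a(q+γd_w+γ'h₂) = 14.83 kPa.
P₁ = ½(4.590+10.04)×1.1 = 8.048; P₂ = ½(10.04+14.83)×1.8 = 22.38; P_w = ½γ_w h₂² = 15.89.
Total = 8.048+22.38+15.89 = 46.32 kN/m.

46.3 kN/m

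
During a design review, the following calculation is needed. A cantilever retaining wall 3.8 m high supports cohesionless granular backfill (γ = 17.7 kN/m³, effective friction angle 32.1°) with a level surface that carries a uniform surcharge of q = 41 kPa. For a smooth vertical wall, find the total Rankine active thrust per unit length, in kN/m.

86.8 kN/m

K_a = tan²(45° − φ/2) = 0.3060.
Soil triangle: ½ K_a γ H² = 0.5×0.3060×17.7×3.8² = 39.10 kN/m.
Surcharge rectangle: K_a q H = 0.3060×41×3.8 = 47.67 kN/m.
Total = 39.10 + 47.67 = 86.78 kN/m.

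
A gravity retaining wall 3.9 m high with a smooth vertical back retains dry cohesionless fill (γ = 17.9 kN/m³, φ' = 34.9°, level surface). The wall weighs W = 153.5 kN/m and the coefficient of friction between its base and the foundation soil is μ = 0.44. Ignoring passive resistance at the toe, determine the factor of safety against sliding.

1.82

K_a = tan²(45° − 34.9°/2) = 0.2721.
P_a = ½K_aγH² = 0.5×0.2721×17.9×3.9² = 37.05 kN/m, acting at H/3 = 1.300 m above the base.
FS_sliding = μW / P_a = 0.44×153.5 / 37.05 = 1.823.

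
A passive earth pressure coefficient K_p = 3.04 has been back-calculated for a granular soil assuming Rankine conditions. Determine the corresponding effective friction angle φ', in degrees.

K_p = (1+sin φ)/(1−sin φ) ⇒ sin φ = (K_p − 1)/(K_p + 1) = 0.5050.
φ = arcsin(0.5050) = 30.33°.

30.3°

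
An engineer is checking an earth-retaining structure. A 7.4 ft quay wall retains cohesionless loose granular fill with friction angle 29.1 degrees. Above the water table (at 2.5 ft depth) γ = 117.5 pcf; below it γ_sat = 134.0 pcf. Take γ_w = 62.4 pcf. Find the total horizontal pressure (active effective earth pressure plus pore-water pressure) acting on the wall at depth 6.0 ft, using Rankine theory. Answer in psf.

K_a = (1 − sin φ)/(1 + sin φ) = 0.3456.
γ' = 134.0 − 62.4 = 71.60 pcf.
Effective vertical stress at 6.0 ft: σ'_v = 117.5×2.5 + 71.60×3.50 = 544.3 psf.
σ'_h = K_a σ'_v = 0.3456 × 544.3 = 188.1 psf; u = γ_w × 3.50 = 218.4 psf.
Total σ_h = 188.1 + 218.4 = 406.5 psf.

407 psf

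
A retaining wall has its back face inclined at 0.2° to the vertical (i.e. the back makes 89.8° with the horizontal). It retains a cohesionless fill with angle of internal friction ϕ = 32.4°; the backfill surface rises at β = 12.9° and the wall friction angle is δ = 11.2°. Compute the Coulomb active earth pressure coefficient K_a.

0.329

K_a = sin²(α+φ) / [sin²α · sin(α−δ) · (1 + √{sin(φ+δ)sin(φ−β) / (sin(α−δ)sin(α+β))})²].
With α = 89.8°, φ = 32.4°, δ = 11.2°, β = 12.9°: K_a = 0.3287.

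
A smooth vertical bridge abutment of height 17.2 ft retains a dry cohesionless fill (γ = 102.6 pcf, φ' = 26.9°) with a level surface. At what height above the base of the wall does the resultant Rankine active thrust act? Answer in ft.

5.73 ft

K_a = 0.3770.
The pressure distribution is triangular, so the resultant acts at H/3 above the base = 17.2/3 = 5.733 ft.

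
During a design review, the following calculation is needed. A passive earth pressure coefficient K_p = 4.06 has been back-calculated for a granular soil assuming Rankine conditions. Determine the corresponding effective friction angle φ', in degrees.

37.2°

K_p = (1+sin φ)/(1−sin φ) ⇒ sin φ = (K_p − 1)/(K_p + 1) = 0.6047.
φ = arcsin(0.6047) = 37.21°.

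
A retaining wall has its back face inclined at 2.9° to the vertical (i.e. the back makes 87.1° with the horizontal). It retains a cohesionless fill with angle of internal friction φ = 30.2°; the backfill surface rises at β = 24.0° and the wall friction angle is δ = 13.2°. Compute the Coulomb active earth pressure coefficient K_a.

0.497

K_a = sin²(α+φ) / [sin²α · sin(α−δ) · (1 + √{sin(φ+δ)sin(φ−β) / (sin(α−δ)sin(α+β))})²].
With α = 87.1°, φ = 30.2°, δ = 13.2°, β = 24.0°: K_a = 0.4969.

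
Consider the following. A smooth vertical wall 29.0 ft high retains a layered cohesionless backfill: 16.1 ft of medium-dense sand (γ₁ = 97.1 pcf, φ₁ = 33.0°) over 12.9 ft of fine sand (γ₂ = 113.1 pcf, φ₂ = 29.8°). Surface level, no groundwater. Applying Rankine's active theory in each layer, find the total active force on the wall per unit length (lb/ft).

13600 lb/ft

K_a1 = tan²(45°−33.0°/2) = 0.2948; K_a2 = tan²(45°−29.8°/2) = 0.3360.
Layer 1: σ at base = K_a1 γ₁ h₁ = 460.9 psf; P₁ = ½×460.9×16.1 = 3710.
Layer 2: σ_v at top = γ₁h₁ = 1563; σ_h top = K_a2×1563 = 525.3; σ_h base = K_a2×(1563+113.1×12.9) = 1016.
P₂ = ½(525.3+1016)×12.9 = 9939. Total P_a = 3710+9939 = 13650 lb/ft.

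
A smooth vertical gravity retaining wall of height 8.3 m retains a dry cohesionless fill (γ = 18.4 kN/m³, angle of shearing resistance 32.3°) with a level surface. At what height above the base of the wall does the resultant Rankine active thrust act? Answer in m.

K_a = 0.3035.
The pressure distribution is triangular, so the resultant acts at H/3 above the base = 8.3/3 = 2.767 m.

2.77 m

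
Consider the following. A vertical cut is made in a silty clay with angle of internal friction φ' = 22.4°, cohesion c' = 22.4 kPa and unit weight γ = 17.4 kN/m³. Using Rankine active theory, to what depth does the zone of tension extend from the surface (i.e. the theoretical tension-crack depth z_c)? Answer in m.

K_a = tan²(45° − 22.4°/2) = 0.4482; √K_a = 0.6694.
The active pressure is zero where K_a γ z = 2c√K_a, so z_c = 2c/(γ√K_a) = 2×22.4/(17.4×0.6694) = 3.846 m.

3.85 m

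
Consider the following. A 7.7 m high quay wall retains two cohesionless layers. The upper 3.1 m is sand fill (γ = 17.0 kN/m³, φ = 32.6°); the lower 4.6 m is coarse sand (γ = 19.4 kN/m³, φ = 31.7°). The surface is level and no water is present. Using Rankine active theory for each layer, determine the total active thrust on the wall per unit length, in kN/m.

K_a1 = tan²(45°−32.6°/2) = 0.2997; K_a2 = tan²(45°−31.7°/2) = 0.3111.
Layer 1: σ at base = K_a1 γ₁ h₁ = 15.80 kPa; P₁ = ½×15.80×3.1 = 24.48.
Layer 2: σ_v at top = γ₁h₁ = 52.70; σ_h top = K_a2×52.70 = 16.39; σ_h base = K_a2×(52.70+19.4×4.6) = 44.15.
P₂ = ½(16.39+44.15)×4.6 = 139.3. Total P_a = 24.48+139.3 = 163.7 kN/m.

164 kN/m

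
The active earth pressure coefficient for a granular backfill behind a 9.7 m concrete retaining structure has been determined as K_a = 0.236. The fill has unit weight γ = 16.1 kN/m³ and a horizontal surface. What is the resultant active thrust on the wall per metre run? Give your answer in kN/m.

179 kN/m

P = ½ K_a γ H² = 0.5 × 0.236 × 16.1 × 9.7² = 178.8 kN/m.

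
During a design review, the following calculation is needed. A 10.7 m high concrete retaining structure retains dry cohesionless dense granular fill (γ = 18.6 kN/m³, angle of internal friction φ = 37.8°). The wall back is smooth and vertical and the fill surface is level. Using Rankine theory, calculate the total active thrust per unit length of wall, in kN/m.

256 kN/m

K_a = tan²(45° − φ/2) = 0.2400.
P_a = ½ K_a γ H² = 0.5 × 0.2400 × 18.6 × 10.7² = 255.5 kN/m.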